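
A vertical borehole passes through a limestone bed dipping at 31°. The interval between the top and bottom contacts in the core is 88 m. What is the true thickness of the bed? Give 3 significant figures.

True thickness t = h · cos(dip) = 88 × cos 31°
t = 88 × 0.8572 = 75.431 m

75.4 m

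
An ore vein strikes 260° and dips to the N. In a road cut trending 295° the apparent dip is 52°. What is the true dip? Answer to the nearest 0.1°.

β = acute angle between strike 260° and section 295° = 35°.
tan δ = tan α / sin β = tan 52° / sin 35° = 1.2799 / 0.5736 = 2.2315
δ = arctan(2.2315) = 65.86°

65.9°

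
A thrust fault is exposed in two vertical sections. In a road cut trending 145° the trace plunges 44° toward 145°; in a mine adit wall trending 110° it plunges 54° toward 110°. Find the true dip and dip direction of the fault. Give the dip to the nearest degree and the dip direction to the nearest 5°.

Represent each trace as a vector plunging at its apparent dip toward its trend (east-north-up frame): v₁ = (0.413, -0.589, -0.695), v₂ = (0.552, -0.201, -0.809).
The plane normal is n = v₁ × v₂ ∝ (0.337, -0.050, 0.243).
True dip = arccos(n_z / |n|) = arccos(0.5799) = 54.6°.
Dip direction = atan2(0.337, -0.050) = 98° (azimuth of n's horizontal projection).

true dip 55°, dip direction 100°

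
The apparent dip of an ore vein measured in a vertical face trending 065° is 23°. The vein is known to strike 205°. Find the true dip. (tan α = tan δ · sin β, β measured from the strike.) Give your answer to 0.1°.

β = acute angle between strike 205° and section 065° = 40°.
tan δ = tan α / sin β = tan 23° / sin 40° = 0.4245 / 0.6428 = 0.6604
δ = arctan(0.6604) = 33.44°

33.4°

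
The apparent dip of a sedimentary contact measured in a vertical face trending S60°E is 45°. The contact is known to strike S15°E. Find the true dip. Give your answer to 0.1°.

54.7°

β = acute angle between strike S15°E and section S60°E = 45°.
tan δ = tan α / sin β = tan 45° / sin 45° = 1.0000 / 0.7071 = 1.4142
δ = arctan(1.4142) = 54.74°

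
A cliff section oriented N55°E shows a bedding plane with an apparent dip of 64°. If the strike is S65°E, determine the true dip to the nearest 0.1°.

β = acute angle between strike S65°E and section N55°E = 60°.
tan δ = tan α / sin β = tan 64° / sin 60° = 2.0503 / 0.8660 = 2.3675
δ = arctan(2.3675) = 67.10°

67.1°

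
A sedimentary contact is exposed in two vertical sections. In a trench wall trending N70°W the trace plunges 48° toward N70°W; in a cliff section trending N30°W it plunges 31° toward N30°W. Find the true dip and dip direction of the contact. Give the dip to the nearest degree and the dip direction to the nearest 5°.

The two traces are lines in the plane: v₁ = (sin 290°·cos 48°, cos 290°·cos 48°, −sin 48°), v₂ = (sin 330°·cos 31°, cos 330°·cos 31°, −sin 31°).
The plane normal is n = v₁ × v₂ ∝ (-0.434, 0.005, 0.369).
Dip δ = arctan(|n_h|/n_z) = arctan(0.434/0.369) = 49.6°.
The horizontal component of n points toward azimuth atan2(n_x, n_y) = 271°, the dip direction.

true dip 50°, dip direction 270°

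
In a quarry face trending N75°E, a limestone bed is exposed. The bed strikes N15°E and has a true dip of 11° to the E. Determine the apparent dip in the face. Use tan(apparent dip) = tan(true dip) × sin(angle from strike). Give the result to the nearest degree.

10°

The section lies 60° from the strike.
tan α = tan 11° × sin 60° = 0.1944 × 0.8660 = 0.1683
α = arctan(0.1683) = 9.56°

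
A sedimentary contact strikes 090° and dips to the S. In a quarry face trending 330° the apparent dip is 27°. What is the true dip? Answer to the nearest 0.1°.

30.5°

β = acute angle between strike 090° and section 330° = 60°.
tan δ = tan α / sin β = tan 27° / sin 60° = 0.5095 / 0.8660 = 0.5883
true dip = arctan 0.5883 = 30.47°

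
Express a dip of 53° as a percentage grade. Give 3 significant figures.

grade % = 100 × tan 53° = 100 × 1.3270

133%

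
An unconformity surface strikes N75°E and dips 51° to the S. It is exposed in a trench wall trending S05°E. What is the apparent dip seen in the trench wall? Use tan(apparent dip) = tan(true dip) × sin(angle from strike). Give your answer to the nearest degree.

The section lies 80° from the strike.
tan(apparent dip) = tan 51° · sin 80° = 1.2161
apparent dip = arctan 1.2161 = 50.57°

51°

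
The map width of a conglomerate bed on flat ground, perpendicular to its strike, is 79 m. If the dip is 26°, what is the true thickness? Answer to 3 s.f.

34.6 m

True thickness t = w · sin(dip) = 79 × sin 26°
t = 79 × 0.4384 = 34.631 m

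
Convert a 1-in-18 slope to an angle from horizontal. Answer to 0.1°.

tan θ = 1/18 = 0.0556
θ = arctan(0.0556) = 3.18°

3.2°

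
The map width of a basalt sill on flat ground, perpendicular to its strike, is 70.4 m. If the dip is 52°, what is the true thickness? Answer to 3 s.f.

True thickness t = w · sin(dip) = 70.4 × sin 52°
t = 70.4 × 0.7880 = 55.476 m

55.5 m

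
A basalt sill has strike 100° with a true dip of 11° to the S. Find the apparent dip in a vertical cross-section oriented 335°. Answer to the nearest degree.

9°

The section lies 55° from the strike.
tan(apparent dip) = tan 11° · sin 55° = 0.1592
α = arctan(0.1592) = 9.05°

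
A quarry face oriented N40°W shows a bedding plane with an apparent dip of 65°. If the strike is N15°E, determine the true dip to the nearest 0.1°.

69.1°

β = acute angle between strike N15°E and section N40°W = 55°.
tan(true dip) = tan 65° / sin 55° = 2.6180
δ = arctan(2.6180) = 69.09°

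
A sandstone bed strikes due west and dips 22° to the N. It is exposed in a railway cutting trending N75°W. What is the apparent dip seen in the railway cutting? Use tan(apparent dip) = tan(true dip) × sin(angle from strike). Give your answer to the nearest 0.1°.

6.0°

Angle between strike (due west) and section (N75°W): β = 15°.
tan α = tan 22° × sin 15° = 0.4040 × 0.2588 = 0.1046
apparent dip = arctan 0.1046 = 5.97°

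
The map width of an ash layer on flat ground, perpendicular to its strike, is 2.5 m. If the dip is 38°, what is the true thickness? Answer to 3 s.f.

True thickness t = w · sin(dip) = 2.5 × sin 38°
t = 2.5 × 0.6157 = 1.539 m

1.54 m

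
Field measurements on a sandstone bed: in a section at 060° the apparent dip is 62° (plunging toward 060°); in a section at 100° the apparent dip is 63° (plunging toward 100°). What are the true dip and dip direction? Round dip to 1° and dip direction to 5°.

The two traces are lines in the plane: v₁ = (sin 60°·cos 62°, cos 60°·cos 62°, −sin 62°), v₂ = (sin 100°·cos 63°, cos 100°·cos 63°, −sin 63°).
The plane normal is n = v₁ × v₂ ∝ (0.279, 0.032, 0.137).
tan δ = √(n_x²+n_y²)/n_z = 0.281/0.137, so δ = 64.0°.
Dip direction = azimuth of (n_x, n_y) = atan2(0.279, 0.032) = 83°.

true dip 64°, dip direction 085°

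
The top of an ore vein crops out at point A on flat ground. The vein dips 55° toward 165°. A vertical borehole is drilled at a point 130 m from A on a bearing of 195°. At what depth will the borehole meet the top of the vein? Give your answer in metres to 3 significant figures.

161 m

The hole lies 30° from the dip direction, so the down-dip offset is 130 × cos 30° = 112.58 m.
Depth = down-dip offset × tan(dip) = 112.58 × tan 55° = 112.58 × 1.4281
Depth = 160.79 m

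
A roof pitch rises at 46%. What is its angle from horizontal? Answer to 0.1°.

tan θ = 46/100 = 0.4600
θ = arctan(0.4600) = 24.70°

24.7°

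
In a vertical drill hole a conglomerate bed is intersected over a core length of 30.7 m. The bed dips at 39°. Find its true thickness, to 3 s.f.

23.9 m

True thickness t = h · cos(dip) = 30.7 × cos 39°
t = 30.7 × 0.7771 = 23.858 m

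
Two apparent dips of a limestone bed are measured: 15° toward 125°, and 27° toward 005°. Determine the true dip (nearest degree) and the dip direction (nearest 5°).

true dip 38°, dip direction 055°

Each apparent-dip line lies in the plane. As unit vectors (x east, y north, z up), v₁ plunges 15°→125° and v₂ plunges 27°→005°.
The plane normal is n = v₁ × v₂ ∝ (0.481, 0.339, 0.745).
Dip δ = arctan(|n_h|/n_z) = arctan(0.589/0.745) = 38.3°.
Dip direction = azimuth of (n_x, n_y) = atan2(0.481, 0.339) = 55°.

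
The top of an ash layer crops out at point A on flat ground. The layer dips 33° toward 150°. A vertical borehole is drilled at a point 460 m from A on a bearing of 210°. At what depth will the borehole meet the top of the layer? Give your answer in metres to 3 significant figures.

149 m

The hole lies 60° from the dip direction, so the down-dip offset is 460 × cos 60° = 230.00 m.
Depth = down-dip offset × tan(dip) = 230.00 × tan 33° = 230.00 × 0.6494
Depth = 149.36 m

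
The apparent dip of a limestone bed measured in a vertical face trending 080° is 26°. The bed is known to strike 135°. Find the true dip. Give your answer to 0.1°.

β = acute angle between strike 135° and section 080° = 55°.
tan δ = tan α / sin β = tan 26° / sin 55° = 0.4877 / 0.8192 = 0.5954
true dip = arctan 0.5954 = 30.77°

30.8°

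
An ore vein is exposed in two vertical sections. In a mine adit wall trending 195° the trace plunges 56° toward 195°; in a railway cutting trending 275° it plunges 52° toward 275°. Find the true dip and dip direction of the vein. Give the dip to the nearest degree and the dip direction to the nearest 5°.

true dip 61°, dip direction 230°

Represent each trace as a vector plunging at its apparent dip toward its trend (east-north-up frame): v₁ = (-0.145, -0.540, -0.829), v₂ = (-0.613, 0.054, -0.788).
Cross product v₁ × v₂ gives the pole to the plane: n ∝ (-0.470, -0.394, 0.339).
Dip δ = arctan(|n_h|/n_z) = arctan(0.614/0.339) = 61.1°.
The horizontal component of n points toward azimuth atan2(n_x, n_y) = 230°, the dip direction.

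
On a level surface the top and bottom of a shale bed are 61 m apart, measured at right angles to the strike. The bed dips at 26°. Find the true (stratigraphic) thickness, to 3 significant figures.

26.7 m

True thickness t = w · sin(dip) = 61 × sin 26°
t = 61 × 0.4384 = 26.741 m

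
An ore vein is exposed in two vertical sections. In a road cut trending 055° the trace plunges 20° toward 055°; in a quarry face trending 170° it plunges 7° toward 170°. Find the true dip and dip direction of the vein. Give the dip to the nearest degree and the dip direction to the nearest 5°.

true dip 25°, dip direction 095°

Each apparent-dip line lies in the plane. As unit vectors (x east, y north, z up), v₁ plunges 20°→055° and v₂ plunges 7°→170°.
Cross product v₁ × v₂ gives the pole to the plane: n ∝ (0.400, -0.035, 0.845).
Dip δ = arctan(|n_h|/n_z) = arctan(0.402/0.845) = 25.4°.
Dip direction = azimuth of (n_x, n_y) = atan2(0.400, -0.035) = 95°.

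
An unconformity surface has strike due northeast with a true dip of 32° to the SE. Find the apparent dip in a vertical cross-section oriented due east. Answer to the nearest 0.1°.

Angle between strike (due northeast) and section (due east): β = 45°.
tan α = tan 32° × sin 45° = 0.6249 × 0.7071 = 0.4418
apparent dip = arctan 0.4418 = 23.84°

23.8°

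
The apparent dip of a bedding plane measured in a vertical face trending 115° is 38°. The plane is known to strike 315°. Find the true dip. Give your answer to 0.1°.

66.4°

The section is 20° from the strike.
tan δ = tan α / sin β = tan 38° / sin 20° = 0.7813 / 0.3420 = 2.2843
true dip = arctan 2.2843 = 66.36°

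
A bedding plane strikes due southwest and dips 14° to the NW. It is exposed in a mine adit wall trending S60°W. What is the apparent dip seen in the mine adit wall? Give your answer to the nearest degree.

The section lies 15° from the strike.
tan α = tan 14° × sin 15° = 0.2493 × 0.2588 = 0.0645
α = arctan(0.0645) = 3.69°

4°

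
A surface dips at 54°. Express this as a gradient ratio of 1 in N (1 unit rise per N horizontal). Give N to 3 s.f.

1 in 0.727

1 : N means tan θ = 1/N, so N = 1/tan 54° = 1/1.3764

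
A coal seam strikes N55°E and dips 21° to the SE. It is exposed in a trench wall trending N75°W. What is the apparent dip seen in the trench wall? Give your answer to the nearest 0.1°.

The strike is N55°E and the section trends N75°W; the acute angle between them is β = 50°.
tan(apparent dip) = tan 21° · sin 50° = 0.2941
α = arctan(0.2941) = 16.39°

16.4°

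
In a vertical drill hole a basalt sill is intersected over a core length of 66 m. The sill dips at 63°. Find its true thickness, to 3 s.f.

30.0 m

True thickness t = h · cos(dip) = 66 × cos 63°
t = 66 × 0.4540 = 29.963 m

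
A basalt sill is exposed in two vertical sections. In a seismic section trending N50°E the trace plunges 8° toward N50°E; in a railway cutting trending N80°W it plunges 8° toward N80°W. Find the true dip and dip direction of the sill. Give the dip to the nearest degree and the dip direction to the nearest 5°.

The two traces are lines in the plane: v₁ = (sin 50°·cos 8°, cos 50°·cos 8°, −sin 8°), v₂ = (sin 280°·cos 8°, cos 280°·cos 8°, −sin 8°).
The plane normal is n = v₁ × v₂ ∝ (-0.065, 0.241, 0.751).
tan δ = √(n_x²+n_y²)/n_z = 0.250/0.751, so δ = 18.4°.
Dip direction = atan2(-0.065, 0.241) = 345° (azimuth of n's horizontal projection).

true dip 18°, dip direction 345°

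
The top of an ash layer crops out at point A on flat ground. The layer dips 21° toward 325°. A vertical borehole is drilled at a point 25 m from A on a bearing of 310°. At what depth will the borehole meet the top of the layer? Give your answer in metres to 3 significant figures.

9.27 m

The hole lies 15° from the dip direction, so the down-dip offset is 25 × cos 15° = 24.15 m.
Depth = down-dip offset × tan(dip) = 24.15 × tan 21° = 24.15 × 0.3839
Depth = 9.27 m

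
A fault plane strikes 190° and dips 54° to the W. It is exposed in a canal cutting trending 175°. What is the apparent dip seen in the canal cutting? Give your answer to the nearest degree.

The strike is 190° and the section trends 175°; the acute angle between them is β = 15°.
tan(apparent dip) = tan 54° · sin 15° = 0.3562
apparent dip = arctan 0.3562 = 19.61°

20°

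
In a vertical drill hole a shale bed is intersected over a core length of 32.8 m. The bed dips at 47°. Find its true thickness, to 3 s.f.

22.4 m

True thickness t = h · cos(dip) = 32.8 × cos 47°
t = 32.8 × 0.6820 = 22.370 m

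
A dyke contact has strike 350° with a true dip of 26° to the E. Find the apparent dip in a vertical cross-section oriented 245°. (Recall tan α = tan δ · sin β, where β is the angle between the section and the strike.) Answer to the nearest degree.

25°

The section lies 75° from the strike.
tan(apparent dip) = tan 26° · sin 75° = 0.4711
apparent dip = arctan 0.4711 = 25.23°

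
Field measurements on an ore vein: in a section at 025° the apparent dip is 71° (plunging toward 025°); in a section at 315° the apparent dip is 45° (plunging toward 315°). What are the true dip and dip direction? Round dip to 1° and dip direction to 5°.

true dip 71°, dip direction 025°

Represent each trace as a vector plunging at its apparent dip toward its trend (east-north-up frame): v₁ = (0.138, 0.295, -0.946), v₂ = (-0.500, 0.500, -0.707).
Cross product v₁ × v₂ gives the pole to the plane: n ∝ (0.264, 0.570, 0.216).
True dip = arccos(n_z / |n|) = arccos(0.3256) = 71.0°.
The horizontal component of n points toward azimuth atan2(n_x, n_y) = 25°, the dip direction.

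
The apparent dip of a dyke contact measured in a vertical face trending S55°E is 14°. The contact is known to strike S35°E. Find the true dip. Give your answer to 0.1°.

36.1°

β = acute angle between strike S35°E and section S55°E = 20°.
tan(true dip) = tan 14° / sin 20° = 0.7290
true dip = arctan 0.7290 = 36.09°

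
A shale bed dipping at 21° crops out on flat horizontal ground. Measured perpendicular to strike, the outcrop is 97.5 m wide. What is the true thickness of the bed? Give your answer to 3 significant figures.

True thickness t = w · sin(dip) = 97.5 × sin 21°
t = 97.5 × 0.3584 = 34.941 m

34.9 m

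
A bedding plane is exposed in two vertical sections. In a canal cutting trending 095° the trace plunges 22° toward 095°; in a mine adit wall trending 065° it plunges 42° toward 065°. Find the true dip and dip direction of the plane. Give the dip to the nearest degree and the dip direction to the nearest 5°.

Represent each trace as a vector plunging at its apparent dip toward its trend (east-north-up frame): v₁ = (0.924, -0.081, -0.375), v₂ = (0.674, 0.314, -0.669).
The plane normal is n = v₁ × v₂ ∝ (0.172, 0.366, 0.345).
True dip = arccos(n_z / |n|) = arccos(0.6488) = 49.5°.
The horizontal component of n points toward azimuth atan2(n_x, n_y) = 25°, the dip direction.

true dip 50°, dip direction 025°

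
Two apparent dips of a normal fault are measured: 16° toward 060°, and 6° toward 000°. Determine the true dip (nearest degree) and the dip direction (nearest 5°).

true dip 16°, dip direction 070°

The two traces are lines in the plane: v₁ = (sin 60°·cos 16°, cos 60°·cos 16°, −sin 16°), v₂ = (sin 0°·cos 6°, cos 0°·cos 6°, −sin 6°).
n = v₁ × v₂ = (0.224, 0.087, 0.828) (taken with n_z > 0).
Dip δ = arctan(|n_h|/n_z) = arctan(0.240/0.828) = 16.2°.
Dip direction = azimuth of (n_x, n_y) = atan2(0.224, 0.087) = 69°.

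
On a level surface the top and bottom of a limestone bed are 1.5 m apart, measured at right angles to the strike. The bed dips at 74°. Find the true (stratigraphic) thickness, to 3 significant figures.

True thickness t = w · sin(dip) = 1.5 × sin 74°
t = 1.5 × 0.9613 = 1.442 m

1.44 m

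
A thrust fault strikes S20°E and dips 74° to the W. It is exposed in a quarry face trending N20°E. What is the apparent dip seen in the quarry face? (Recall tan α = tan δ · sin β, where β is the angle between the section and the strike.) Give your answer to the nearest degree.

Angle between strike (S20°E) and section (N20°E): β = 40°.
tan(apparent dip) = tan 74° · sin 40° = 2.2417
apparent dip = arctan 2.2417 = 65.96°

66°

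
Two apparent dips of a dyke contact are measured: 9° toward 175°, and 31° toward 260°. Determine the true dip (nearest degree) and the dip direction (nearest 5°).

Represent each trace as a vector plunging at its apparent dip toward its trend (east-north-up frame): v₁ = (0.086, -0.984, -0.156), v₂ = (-0.844, -0.149, -0.515).
n = v₁ × v₂ = (-0.483, -0.176, 0.843) (taken with n_z > 0).
tan δ = √(n_x²+n_y²)/n_z = 0.515/0.843, so δ = 31.4°.
Dip direction = atan2(-0.483, -0.176) = 250° (azimuth of n's horizontal projection).

true dip 31°, dip direction 250°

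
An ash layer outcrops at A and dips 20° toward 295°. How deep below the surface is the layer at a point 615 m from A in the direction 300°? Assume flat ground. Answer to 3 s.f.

The hole lies 5° from the dip direction, so the down-dip offset is 615 × cos 5° = 612.66 m.
Depth = down-dip offset × tan(dip) = 612.66 × tan 20° = 612.66 × 0.3640
Depth = 222.99 m

223 m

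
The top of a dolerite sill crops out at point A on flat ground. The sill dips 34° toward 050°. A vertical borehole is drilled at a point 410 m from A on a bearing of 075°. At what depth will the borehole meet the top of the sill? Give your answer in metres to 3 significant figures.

251 m

The hole lies 25° from the dip direction, so the down-dip offset is 410 × cos 25° = 371.59 m.
Depth = down-dip offset × tan(dip) = 371.59 × tan 34° = 371.59 × 0.6745
Depth = 250.64 m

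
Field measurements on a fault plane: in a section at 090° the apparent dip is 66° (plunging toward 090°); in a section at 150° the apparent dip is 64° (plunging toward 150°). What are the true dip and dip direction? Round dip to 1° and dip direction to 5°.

true dip 68°, dip direction 115°

The two traces are lines in the plane: v₁ = (sin 90°·cos 66°, cos 90°·cos 66°, −sin 66°), v₂ = (sin 150°·cos 64°, cos 150°·cos 64°, −sin 64°).
Cross product v₁ × v₂ gives the pole to the plane: n ∝ (0.347, -0.165, 0.154).
tan δ = √(n_x²+n_y²)/n_z = 0.384/0.154, so δ = 68.1°.
The horizontal component of n points toward azimuth atan2(n_x, n_y) = 115°, the dip direction.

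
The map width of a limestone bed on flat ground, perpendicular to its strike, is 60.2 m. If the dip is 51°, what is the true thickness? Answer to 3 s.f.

True thickness t = w · sin(dip) = 60.2 × sin 51°
t = 60.2 × 0.7771 = 46.784 m

46.8 m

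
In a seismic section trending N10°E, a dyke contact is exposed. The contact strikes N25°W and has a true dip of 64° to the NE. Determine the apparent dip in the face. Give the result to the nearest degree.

The section lies 35° from the strike.
tan(apparent dip) = tan 64° · sin 35° = 1.1760
apparent dip = arctan 1.1760 = 49.62°

50°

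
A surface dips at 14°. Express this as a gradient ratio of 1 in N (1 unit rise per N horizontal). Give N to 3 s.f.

1 in 4.01

1 : N means tan θ = 1/N, so N = 1/tan 14° = 1/0.2493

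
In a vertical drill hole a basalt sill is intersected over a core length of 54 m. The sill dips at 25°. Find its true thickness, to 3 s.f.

True thickness t = h · cos(dip) = 54 × cos 25°
t = 54 × 0.9063 = 48.941 m

48.9 m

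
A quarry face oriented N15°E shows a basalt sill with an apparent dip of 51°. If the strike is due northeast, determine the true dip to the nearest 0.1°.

The section is 30° from the strike.
tan(true dip) = tan 51° / sin 30° = 2.4698
true dip = arctan 2.4698 = 67.96°

68.0°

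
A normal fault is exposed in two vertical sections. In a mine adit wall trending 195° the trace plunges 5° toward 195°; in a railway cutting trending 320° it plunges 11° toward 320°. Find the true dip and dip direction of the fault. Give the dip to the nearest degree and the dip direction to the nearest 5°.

true dip 17°, dip direction 270°

The two traces are lines in the plane: v₁ = (sin 195°·cos 5°, cos 195°·cos 5°, −sin 5°), v₂ = (sin 320°·cos 11°, cos 320°·cos 11°, −sin 11°).
The plane normal is n = v₁ × v₂ ∝ (-0.249, -0.006, 0.801).
tan δ = √(n_x²+n_y²)/n_z = 0.249/0.801, so δ = 17.3°.
Dip direction = azimuth of (n_x, n_y) = atan2(-0.249, -0.006) = 269°.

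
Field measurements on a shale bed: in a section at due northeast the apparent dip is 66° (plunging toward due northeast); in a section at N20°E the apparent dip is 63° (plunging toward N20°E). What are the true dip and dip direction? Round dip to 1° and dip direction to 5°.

true dip 66°, dip direction 050°

Each apparent-dip line lies in the plane. As unit vectors (x east, y north, z up), v₁ plunges 66°→due northeast and v₂ plunges 63°→N20°E.
The plane normal is n = v₁ × v₂ ∝ (0.133, 0.114, 0.078).
True dip = arccos(n_z / |n|) = arccos(0.4057) = 66.1°.
Dip direction = atan2(0.133, 0.114) = 49° (azimuth of n's horizontal projection).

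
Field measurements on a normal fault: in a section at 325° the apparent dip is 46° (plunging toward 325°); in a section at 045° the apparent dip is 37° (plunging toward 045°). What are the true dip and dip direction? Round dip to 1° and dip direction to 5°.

Represent each trace as a vector plunging at its apparent dip toward its trend (east-north-up frame): v₁ = (-0.398, 0.569, -0.719), v₂ = (0.565, 0.565, -0.602).
Cross product v₁ × v₂ gives the pole to the plane: n ∝ (-0.064, 0.646, 0.546).
Dip δ = arctan(|n_h|/n_z) = arctan(0.649/0.546) = 49.9°.
Dip direction = azimuth of (n_x, n_y) = atan2(-0.064, 0.646) = 354°.

true dip 50°, dip direction 355°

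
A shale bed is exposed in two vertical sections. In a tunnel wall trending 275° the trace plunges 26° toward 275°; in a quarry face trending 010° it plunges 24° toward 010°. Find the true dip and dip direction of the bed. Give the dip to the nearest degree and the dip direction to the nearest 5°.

true dip 35°, dip direction 320°

Each apparent-dip line lies in the plane. As unit vectors (x east, y north, z up), v₁ plunges 26°→275° and v₂ plunges 24°→010°.
Cross product v₁ × v₂ gives the pole to the plane: n ∝ (-0.363, 0.434, 0.818).
Dip δ = arctan(|n_h|/n_z) = arctan(0.565/0.818) = 34.6°.
The horizontal component of n points toward azimuth atan2(n_x, n_y) = 320°, the dip direction.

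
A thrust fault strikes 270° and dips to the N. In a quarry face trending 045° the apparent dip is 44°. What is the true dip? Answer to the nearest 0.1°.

The section is 45° from the strike.
tan(true dip) = tan 44° / sin 45° = 1.3657
true dip = arctan 1.3657 = 53.79°

53.8°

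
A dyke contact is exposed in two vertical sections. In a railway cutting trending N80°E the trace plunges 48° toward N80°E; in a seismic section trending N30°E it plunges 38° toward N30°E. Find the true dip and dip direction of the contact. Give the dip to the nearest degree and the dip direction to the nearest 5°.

true dip 48°, dip direction 075°

The two traces are lines in the plane: v₁ = (sin 80°·cos 48°, cos 80°·cos 48°, −sin 48°), v₂ = (sin 30°·cos 38°, cos 30°·cos 38°, −sin 38°).
Cross product v₁ × v₂ gives the pole to the plane: n ∝ (0.436, 0.113, 0.404).
True dip = arccos(n_z / |n|) = arccos(0.6680) = 48.1°.
Dip direction = atan2(0.436, 0.113) = 75° (azimuth of n's horizontal projection).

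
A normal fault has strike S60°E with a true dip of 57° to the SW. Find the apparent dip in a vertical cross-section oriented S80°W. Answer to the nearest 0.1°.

The strike is S60°E and the section trends S80°W; the acute angle between them is β = 40°.
tan α = tan 57° × sin 40° = 1.5399 × 0.6428 = 0.9898
α = arctan(0.9898) = 44.71°

44.7°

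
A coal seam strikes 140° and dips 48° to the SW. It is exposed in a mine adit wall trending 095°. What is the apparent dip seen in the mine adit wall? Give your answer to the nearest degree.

The strike is 140° and the section trends 095°; the acute angle between them is β = 45°.
tan(apparent dip) = tan 48° · sin 45° = 0.7853
apparent dip = arctan 0.7853 = 38.14°

38°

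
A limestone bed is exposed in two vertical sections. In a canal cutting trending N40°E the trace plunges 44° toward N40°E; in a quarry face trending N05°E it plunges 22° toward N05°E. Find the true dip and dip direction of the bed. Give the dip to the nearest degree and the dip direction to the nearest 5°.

Represent each trace as a vector plunging at its apparent dip toward its trend (east-north-up frame): v₁ = (0.462, 0.551, -0.695), v₂ = (0.081, 0.924, -0.375).
n = v₁ × v₂ = (0.435, 0.117, 0.383) (taken with n_z > 0).
True dip = arccos(n_z / |n|) = arccos(0.6471) = 49.7°.
Dip direction = azimuth of (n_x, n_y) = atan2(0.435, 0.117) = 75°.

true dip 50°, dip direction 075°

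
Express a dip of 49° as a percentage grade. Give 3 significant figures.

115%

grade % = 100 × tan 49° = 100 × 1.1504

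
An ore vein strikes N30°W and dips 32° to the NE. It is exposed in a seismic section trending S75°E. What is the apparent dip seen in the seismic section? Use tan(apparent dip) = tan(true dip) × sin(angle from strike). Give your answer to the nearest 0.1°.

23.8°

Angle between strike (N30°W) and section (S75°E): β = 45°.
tan α = tan 32° × sin 45° = 0.6249 × 0.7071 = 0.4418
α = arctan(0.4418) = 23.84°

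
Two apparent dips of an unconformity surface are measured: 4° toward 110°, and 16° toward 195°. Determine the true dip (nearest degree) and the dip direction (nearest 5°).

Represent each trace as a vector plunging at its apparent dip toward its trend (east-north-up frame): v₁ = (0.937, -0.341, -0.070), v₂ = (-0.249, -0.929, -0.276).
Cross product v₁ × v₂ gives the pole to the plane: n ∝ (-0.029, -0.276, 0.955).
tan δ = √(n_x²+n_y²)/n_z = 0.277/0.955, so δ = 16.2°.
Dip direction = atan2(-0.029, -0.276) = 186° (azimuth of n's horizontal projection).

true dip 16°, dip direction 185°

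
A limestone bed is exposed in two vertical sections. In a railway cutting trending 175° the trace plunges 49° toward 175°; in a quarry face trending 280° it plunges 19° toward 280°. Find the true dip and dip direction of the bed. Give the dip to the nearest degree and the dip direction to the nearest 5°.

Represent each trace as a vector plunging at its apparent dip toward its trend (east-north-up frame): v₁ = (0.057, -0.654, -0.755), v₂ = (-0.931, 0.164, -0.326).
The plane normal is n = v₁ × v₂ ∝ (-0.337, -0.721, 0.599).
True dip = arccos(n_z / |n|) = arccos(0.6014) = 53.0°.
The horizontal component of n points toward azimuth atan2(n_x, n_y) = 205°, the dip direction.

true dip 53°, dip direction 205°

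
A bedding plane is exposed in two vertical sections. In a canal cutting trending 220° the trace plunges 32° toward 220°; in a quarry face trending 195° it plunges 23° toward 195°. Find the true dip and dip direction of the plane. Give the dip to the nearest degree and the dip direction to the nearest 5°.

The two traces are lines in the plane: v₁ = (sin 220°·cos 32°, cos 220°·cos 32°, −sin 32°), v₂ = (sin 195°·cos 23°, cos 195°·cos 23°, −sin 23°).
The plane normal is n = v₁ × v₂ ∝ (-0.217, -0.087, 0.330).
Dip δ = arctan(|n_h|/n_z) = arctan(0.234/0.330) = 35.3°.
Dip direction = atan2(-0.217, -0.087) = 248° (azimuth of n's horizontal projection).

true dip 35°, dip direction 250°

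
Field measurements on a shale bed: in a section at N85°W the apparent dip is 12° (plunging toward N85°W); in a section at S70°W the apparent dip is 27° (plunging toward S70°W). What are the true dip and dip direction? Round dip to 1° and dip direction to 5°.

Represent each trace as a vector plunging at its apparent dip toward its trend (east-north-up frame): v₁ = (-0.974, 0.085, -0.208), v₂ = (-0.837, -0.305, -0.454).
Cross product v₁ × v₂ gives the pole to the plane: n ∝ (-0.102, -0.268, 0.368).
Dip δ = arctan(|n_h|/n_z) = arctan(0.287/0.368) = 37.9°.
Dip direction = azimuth of (n_x, n_y) = atan2(-0.102, -0.268) = 201°.

true dip 38°, dip direction 200°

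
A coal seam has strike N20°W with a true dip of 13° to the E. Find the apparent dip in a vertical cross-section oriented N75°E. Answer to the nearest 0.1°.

13.0°

The section lies 85° from the strike.
tan(apparent dip) = tan 13° · sin 85° = 0.2300
apparent dip = arctan 0.2300 = 12.95°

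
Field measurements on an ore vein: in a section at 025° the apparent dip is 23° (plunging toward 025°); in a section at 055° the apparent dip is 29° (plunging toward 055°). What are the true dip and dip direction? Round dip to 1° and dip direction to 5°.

Represent each trace as a vector plunging at its apparent dip toward its trend (east-north-up frame): v₁ = (0.389, 0.834, -0.391), v₂ = (0.716, 0.502, -0.485).
The plane normal is n = v₁ × v₂ ∝ (0.208, 0.091, 0.403).
True dip = arccos(n_z / |n|) = arccos(0.8705) = 29.5°.
The horizontal component of n points toward azimuth atan2(n_x, n_y) = 66°, the dip direction.

true dip 29°, dip direction 065°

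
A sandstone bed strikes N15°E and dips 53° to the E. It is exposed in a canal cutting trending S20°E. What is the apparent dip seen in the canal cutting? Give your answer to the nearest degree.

Angle between strike (N15°E) and section (S20°E): β = 35°.
tan(apparent dip) = tan 53° · sin 35° = 0.7612
α = arctan(0.7612) = 37.28°

37°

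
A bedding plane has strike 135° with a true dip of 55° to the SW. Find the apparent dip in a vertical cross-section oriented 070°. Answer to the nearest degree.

52°

The strike is 135° and the section trends 070°; the acute angle between them is β = 65°.
tan α = tan 55° × sin 65° = 1.4281 × 0.9063 = 1.2943
apparent dip = arctan 1.2943 = 52.31°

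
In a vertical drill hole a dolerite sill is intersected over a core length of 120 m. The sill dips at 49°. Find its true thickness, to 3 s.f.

78.7 m

True thickness t = h · cos(dip) = 120 × cos 49°
t = 120 × 0.6561 = 78.727 m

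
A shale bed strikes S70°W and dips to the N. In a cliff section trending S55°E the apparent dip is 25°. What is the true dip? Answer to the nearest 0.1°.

29.7°

β = acute angle between strike S70°W and section S55°E = 55°.
tan δ = tan α / sin β = tan 25° / sin 55° = 0.4663 / 0.8192 = 0.5693
true dip = arctan 0.5693 = 29.65°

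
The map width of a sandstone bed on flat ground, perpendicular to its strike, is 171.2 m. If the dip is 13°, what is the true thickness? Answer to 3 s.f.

38.5 m

True thickness t = w · sin(dip) = 171.2 × sin 13°
t = 171.2 × 0.2250 = 38.512 m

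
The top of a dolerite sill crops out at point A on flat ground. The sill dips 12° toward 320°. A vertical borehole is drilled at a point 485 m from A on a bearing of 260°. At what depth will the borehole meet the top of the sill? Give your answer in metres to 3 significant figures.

The hole lies 60° from the dip direction, so the down-dip offset is 485 × cos 60° = 242.50 m.
Depth = down-dip offset × tan(dip) = 242.50 × tan 12° = 242.50 × 0.2126
Depth = 51.54 m

51.5 m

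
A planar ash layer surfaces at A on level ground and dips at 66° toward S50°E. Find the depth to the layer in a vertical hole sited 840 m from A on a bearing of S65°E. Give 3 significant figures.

The hole lies 15° from the dip direction, so the down-dip offset is 840 × cos 15° = 811.38 m.
Depth = down-dip offset × tan(dip) = 811.38 × tan 66° = 811.38 × 2.2460
Depth = 1822.38 m

1820 m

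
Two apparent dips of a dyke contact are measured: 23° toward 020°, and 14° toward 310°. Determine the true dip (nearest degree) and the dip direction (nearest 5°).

true dip 24°, dip direction 005°

Each apparent-dip line lies in the plane. As unit vectors (x east, y north, z up), v₁ plunges 23°→020° and v₂ plunges 14°→310°.
n = v₁ × v₂ = (0.034, 0.367, 0.839) (taken with n_z > 0).
True dip = arccos(n_z / |n|) = arccos(0.9158) = 23.7°.
The horizontal component of n points toward azimuth atan2(n_x, n_y) = 5°, the dip direction.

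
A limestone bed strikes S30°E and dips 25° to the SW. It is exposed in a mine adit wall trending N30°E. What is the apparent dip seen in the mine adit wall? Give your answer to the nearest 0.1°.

22.0°

The section lies 60° from the strike.
tan(apparent dip) = tan 25° · sin 60° = 0.4038
apparent dip = arctan 0.4038 = 21.99°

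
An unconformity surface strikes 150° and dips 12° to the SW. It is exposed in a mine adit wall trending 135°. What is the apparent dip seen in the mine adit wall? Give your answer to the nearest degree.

Angle between strike (150°) and section (135°): β = 15°.
tan α = tan 12° × sin 15° = 0.2126 × 0.2588 = 0.0550
α = arctan(0.0550) = 3.15°

3°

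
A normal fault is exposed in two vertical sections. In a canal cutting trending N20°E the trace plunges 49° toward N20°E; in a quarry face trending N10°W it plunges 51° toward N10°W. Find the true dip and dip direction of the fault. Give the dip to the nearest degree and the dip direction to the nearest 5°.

Each apparent-dip line lies in the plane. As unit vectors (x east, y north, z up), v₁ plunges 49°→N20°E and v₂ plunges 51°→N10°W.
n = v₁ × v₂ = (-0.011, 0.257, 0.206) (taken with n_z > 0).
tan δ = √(n_x²+n_y²)/n_z = 0.257/0.206, so δ = 51.2°.
Dip direction = atan2(-0.011, 0.257) = 357° (azimuth of n's horizontal projection).

true dip 51°, dip direction 355°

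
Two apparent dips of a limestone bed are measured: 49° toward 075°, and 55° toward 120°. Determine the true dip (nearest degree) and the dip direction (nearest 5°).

true dip 55°, dip direction 110°

Represent each trace as a vector plunging at its apparent dip toward its trend (east-north-up frame): v₁ = (0.634, 0.170, -0.755), v₂ = (0.497, -0.287, -0.819).
n = v₁ × v₂ = (0.356, -0.144, 0.266) (taken with n_z > 0).
True dip = arccos(n_z / |n|) = arccos(0.5699) = 55.3°.
Dip direction = atan2(0.356, -0.144) = 112° (azimuth of n's horizontal projection).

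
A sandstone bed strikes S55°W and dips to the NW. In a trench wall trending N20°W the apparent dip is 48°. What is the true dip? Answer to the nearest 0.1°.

49.0°

β = acute angle between strike S55°W and section N20°W = 75°.
tan(true dip) = tan 48° / sin 75° = 1.1498
true dip = arctan 1.1498 = 48.99°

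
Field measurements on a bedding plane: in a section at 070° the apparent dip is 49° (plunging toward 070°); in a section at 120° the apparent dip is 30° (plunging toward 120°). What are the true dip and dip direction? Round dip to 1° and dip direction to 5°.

true dip 49°, dip direction 060°

Represent each trace as a vector plunging at its apparent dip toward its trend (east-north-up frame): v₁ = (0.616, 0.224, -0.755), v₂ = (0.750, -0.433, -0.500).
Cross product v₁ × v₂ gives the pole to the plane: n ∝ (0.439, 0.258, 0.435).
Dip δ = arctan(|n_h|/n_z) = arctan(0.509/0.435) = 49.5°.
Dip direction = atan2(0.439, 0.258) = 60° (azimuth of n's horizontal projection).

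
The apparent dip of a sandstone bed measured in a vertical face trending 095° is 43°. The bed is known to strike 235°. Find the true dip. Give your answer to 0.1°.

55.4°

The section is 40° from the strike.
tan(true dip) = tan 43° / sin 40° = 1.4507
true dip = arctan 1.4507 = 55.42°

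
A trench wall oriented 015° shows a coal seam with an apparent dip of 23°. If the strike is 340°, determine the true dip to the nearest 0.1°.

β = acute angle between strike 340° and section 015° = 35°.
tan δ = tan α / sin β = tan 23° / sin 35° = 0.4245 / 0.5736 = 0.7400
true dip = arctan 0.7400 = 36.50°

36.5°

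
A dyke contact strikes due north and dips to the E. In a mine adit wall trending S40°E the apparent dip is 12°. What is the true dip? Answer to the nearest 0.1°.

18.3°

β = acute angle between strike due north and section S40°E = 40°.
tan δ = tan α / sin β = tan 12° / sin 40° = 0.2126 / 0.6428 = 0.3307
δ = arctan(0.3307) = 18.30°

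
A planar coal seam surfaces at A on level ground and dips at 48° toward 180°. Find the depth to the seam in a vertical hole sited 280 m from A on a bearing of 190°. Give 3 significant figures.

The hole lies 10° from the dip direction, so the down-dip offset is 280 × cos 10° = 275.75 m.
Depth = down-dip offset × tan(dip) = 275.75 × tan 48° = 275.75 × 1.1106
Depth = 306.25 m

306 m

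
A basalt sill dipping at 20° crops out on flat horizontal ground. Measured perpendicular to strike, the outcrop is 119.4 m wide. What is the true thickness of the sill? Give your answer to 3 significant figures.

True thickness t = w · sin(dip) = 119.4 × sin 20°
t = 119.4 × 0.3420 = 40.837 m

40.8 m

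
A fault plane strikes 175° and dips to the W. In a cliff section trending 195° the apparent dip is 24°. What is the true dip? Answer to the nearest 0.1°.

The section is 20° from the strike.
tan δ = tan α / sin β = tan 24° / sin 20° = 0.4452 / 0.3420 = 1.3018
true dip = arctan 1.3018 = 52.47°

52.5°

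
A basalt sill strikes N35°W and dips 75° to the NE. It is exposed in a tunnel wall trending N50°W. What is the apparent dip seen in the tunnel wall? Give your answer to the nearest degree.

The strike is N35°W and the section trends N50°W; the acute angle between them is β = 15°.
tan α = tan 75° × sin 15° = 3.7321 × 0.2588 = 0.9659
apparent dip = arctan 0.9659 = 44.01°

44°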